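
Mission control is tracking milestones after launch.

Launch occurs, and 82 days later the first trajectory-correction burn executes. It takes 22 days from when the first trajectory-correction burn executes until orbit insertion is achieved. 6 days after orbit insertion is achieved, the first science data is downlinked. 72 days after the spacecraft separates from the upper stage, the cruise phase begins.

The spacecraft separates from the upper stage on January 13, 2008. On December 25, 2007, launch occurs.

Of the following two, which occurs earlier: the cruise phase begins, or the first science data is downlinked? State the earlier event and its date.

The spacecraft separates from the upper stage: Jan 13, 2008.
The cruise phase begins: Jan 13, 2008 + 72 days = Mar 25, 2008.
Launch occurs: Dec 25, 2007.
The first trajectory-correction burn executes: Dec 25, 2007 + 82 days = Mar 16, 2008.
Orbit insertion is achieved: Mar 16, 2008 + 22 days = Apr 7, 2008.
The first science data is downlinked: Apr 7, 2008 + 6 days = Apr 13, 2008.
Comparing: the cruise phase begins on Mar 25, 2008 vs the first science data is downlinked on Apr 13, 2008. Earlier: the cruise phase begins.

The cruise phase begins — March 25, 2008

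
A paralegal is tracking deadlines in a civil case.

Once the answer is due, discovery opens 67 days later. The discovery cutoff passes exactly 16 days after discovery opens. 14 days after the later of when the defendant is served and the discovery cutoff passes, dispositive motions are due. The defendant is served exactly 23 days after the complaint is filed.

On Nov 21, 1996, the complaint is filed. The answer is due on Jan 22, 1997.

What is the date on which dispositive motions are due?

The complaint is filed: Nov 21, 1996.
The defendant is served: Nov 21, 1996 + 23 days = Dec 14, 1996.
The answer is due: Jan 22, 1997.
Discovery opens: Jan 22, 1997 + 67 days = Mar 30, 1997.
The discovery cutoff passes: Mar 30, 1997 + 16 days = Apr 15, 1997.
Both prerequisites met — the defendant is served (Dec 14, 1996), the discovery cutoff passes (Apr 15, 1997); the later is Apr 15, 1997.
Dispositive motions are due: Apr 15, 1997 + 14 days = Apr 29, 1997.

Apr 29, 1997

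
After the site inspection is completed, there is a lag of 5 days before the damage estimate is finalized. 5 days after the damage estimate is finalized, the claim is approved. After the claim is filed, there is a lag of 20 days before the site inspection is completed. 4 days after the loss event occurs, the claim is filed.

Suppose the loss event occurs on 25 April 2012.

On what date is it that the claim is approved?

The loss event occurs: Apr 25, 2012.
The claim is filed: Apr 25, 2012 + 4 days = Apr 29, 2012.
The site inspection is completed: Apr 29, 2012 + 20 days = May 19, 2012.
The damage estimate is finalized: May 19, 2012 + 5 days = May 24, 2012.
The claim is approved: May 24, 2012 + 5 days = May 29, 2012.

29 May 2012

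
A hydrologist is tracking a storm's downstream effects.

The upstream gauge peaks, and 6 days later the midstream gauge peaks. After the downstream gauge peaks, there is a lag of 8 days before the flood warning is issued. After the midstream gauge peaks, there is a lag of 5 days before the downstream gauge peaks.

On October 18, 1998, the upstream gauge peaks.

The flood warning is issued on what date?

November 6, 1998

The upstream gauge peaks: Oct 18, 1998.
The midstream gauge peaks: Oct 18, 1998 + 6 days = Oct 24, 1998.
The downstream gauge peaks: Oct 24, 1998 + 5 days = Oct 29, 1998.
The flood warning is issued: Oct 29, 1998 + 8 days = Nov 6, 1998.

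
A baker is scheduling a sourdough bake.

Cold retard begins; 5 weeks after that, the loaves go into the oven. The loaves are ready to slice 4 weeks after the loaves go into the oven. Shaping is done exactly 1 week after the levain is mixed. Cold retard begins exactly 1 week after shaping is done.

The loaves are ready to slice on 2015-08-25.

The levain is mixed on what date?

2015-06-09

The loaves are ready to slice: Aug 25, 2015.
The loaves go into the oven: Aug 25, 2015 − 4 weeks = Jul 28, 2015.
Cold retard begins: Jul 28, 2015 − 5 weeks = Jun 23, 2015.
Shaping is done: Jun 23, 2015 − 1 week = Jun 16, 2015.
The levain is mixed: Jun 16, 2015 − 1 week = Jun 9, 2015.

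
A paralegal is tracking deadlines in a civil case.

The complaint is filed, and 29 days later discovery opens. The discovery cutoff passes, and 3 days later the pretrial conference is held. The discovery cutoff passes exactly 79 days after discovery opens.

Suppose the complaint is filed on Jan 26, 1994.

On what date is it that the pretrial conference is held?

The complaint is filed: Jan 26, 1994.
Discovery opens: Jan 26, 1994 + 29 days = Feb 24, 1994.
The discovery cutoff passes: Feb 24, 1994 + 79 days = May 14, 1994.
The pretrial conference is held: May 14, 1994 + 3 days = May 17, 1994.

May 17, 1994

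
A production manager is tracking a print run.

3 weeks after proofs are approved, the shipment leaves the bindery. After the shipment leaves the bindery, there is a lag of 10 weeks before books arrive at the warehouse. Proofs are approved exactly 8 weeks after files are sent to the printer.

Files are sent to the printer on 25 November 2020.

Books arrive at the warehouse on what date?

21 April 2021

Files are sent to the printer: Nov 25, 2020.
Proofs are approved: Nov 25, 2020 + 8 weeks = Jan 20, 2021.
The shipment leaves the bindery: Jan 20, 2021 + 3 weeks = Feb 10, 2021.
Books arrive at the warehouse: Feb 10, 2021 + 10 weeks = Apr 21, 2021.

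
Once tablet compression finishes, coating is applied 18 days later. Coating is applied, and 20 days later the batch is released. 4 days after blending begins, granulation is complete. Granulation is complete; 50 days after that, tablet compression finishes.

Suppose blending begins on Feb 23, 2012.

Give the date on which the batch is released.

May 25, 2012

Blending begins: Feb 23, 2012.
Granulation is complete: Feb 23, 2012 + 4 days = Feb 27, 2012.
Tablet compression finishes: Feb 27, 2012 + 50 days = Apr 17, 2012.
Coating is applied: Apr 17, 2012 + 18 days = May 5, 2012.
The batch is released: May 5, 2012 + 20 days = May 25, 2012.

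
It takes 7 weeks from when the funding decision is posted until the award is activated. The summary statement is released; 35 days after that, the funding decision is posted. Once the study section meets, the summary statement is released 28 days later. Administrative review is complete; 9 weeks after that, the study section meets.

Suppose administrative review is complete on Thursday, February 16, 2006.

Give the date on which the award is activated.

Administrative review is complete: Feb 16, 2006.
The study section meets: Feb 16, 2006 + 9 weeks = Apr 20, 2006.
The summary statement is released: Apr 20, 2006 + 28 days = May 18, 2006.
The funding decision is posted: May 18, 2006 + 35 days = Jun 22, 2006.
The award is activated: Jun 22, 2006 + 7 weeks = Aug 10, 2006.

Thursday, August 10, 2006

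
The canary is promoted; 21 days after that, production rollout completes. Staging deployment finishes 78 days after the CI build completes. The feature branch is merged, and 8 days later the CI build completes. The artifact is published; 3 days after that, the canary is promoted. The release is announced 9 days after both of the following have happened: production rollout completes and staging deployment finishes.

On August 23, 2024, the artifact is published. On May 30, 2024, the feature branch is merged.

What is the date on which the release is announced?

September 25, 2024

The artifact is published: Aug 23, 2024.
The canary is promoted: Aug 23, 2024 + 3 days = Aug 26, 2024.
Production rollout completes: Aug 26, 2024 + 21 days = Sep 16, 2024.
The feature branch is merged: May 30, 2024.
The CI build completes: May 30, 2024 + 8 days = Jun 7, 2024.
Staging deployment finishes: Jun 7, 2024 + 78 days = Aug 24, 2024.
Both prerequisites met — production rollout completes (Sep 16, 2024), staging deployment finishes (Aug 24, 2024); the later is Sep 16, 2024.
The release is announced: Sep 16, 2024 + 9 days = Sep 25, 2024.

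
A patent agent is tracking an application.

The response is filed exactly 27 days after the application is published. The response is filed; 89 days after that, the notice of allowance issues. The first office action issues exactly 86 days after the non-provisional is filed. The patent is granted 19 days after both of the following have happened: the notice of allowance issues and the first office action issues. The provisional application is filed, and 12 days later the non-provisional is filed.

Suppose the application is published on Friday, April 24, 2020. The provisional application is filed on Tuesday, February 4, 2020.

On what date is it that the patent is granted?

Sunday, September 6, 2020

The application is published: Apr 24, 2020.
The response is filed: Apr 24, 2020 + 27 days = May 21, 2020.
The notice of allowance issues: May 21, 2020 + 89 days = Aug 18, 2020.
The provisional application is filed: Feb 4, 2020.
The non-provisional is filed: Feb 4, 2020 + 12 days = Feb 16, 2020.
The first office action issues: Feb 16, 2020 + 86 days = May 12, 2020.
Both prerequisites met — the notice of allowance issues (Aug 18, 2020), the first office action issues (May 12, 2020); the later is Aug 18, 2020.
The patent is granted: Aug 18, 2020 + 19 days = Sep 6, 2020.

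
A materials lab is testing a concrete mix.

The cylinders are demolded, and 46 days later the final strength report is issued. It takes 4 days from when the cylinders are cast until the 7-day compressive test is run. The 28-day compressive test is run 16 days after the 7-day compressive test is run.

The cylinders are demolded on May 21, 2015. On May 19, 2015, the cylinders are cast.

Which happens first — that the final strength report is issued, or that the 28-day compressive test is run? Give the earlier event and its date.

The cylinders are demolded: May 21, 2015.
The final strength report is issued: May 21, 2015 + 46 days = Jul 6, 2015.
The cylinders are cast: May 19, 2015.
The 7-day compressive test is run: May 19, 2015 + 4 days = May 23, 2015.
The 28-day compressive test is run: May 23, 2015 + 16 days = Jun 8, 2015.
Comparing: the final strength report is issued on Jul 6, 2015 vs the 28-day compressive test is run on Jun 8, 2015. Earlier: the 28-day compressive test is run.

The 28-day compressive test is run — June 8, 2015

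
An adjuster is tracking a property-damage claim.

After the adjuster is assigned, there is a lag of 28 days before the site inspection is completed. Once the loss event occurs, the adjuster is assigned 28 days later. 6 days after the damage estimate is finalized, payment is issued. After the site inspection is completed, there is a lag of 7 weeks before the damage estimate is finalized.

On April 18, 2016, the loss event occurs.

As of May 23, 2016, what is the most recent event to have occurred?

The loss event occurs: Apr 18, 2016.
The adjuster is assigned: Apr 18, 2016 + 28 days = May 16, 2016.
The site inspection is completed: May 16, 2016 + 28 days = Jun 13, 2016.
The damage estimate is finalized: Jun 13, 2016 + 7 weeks = Aug 1, 2016.
Payment is issued: Aug 1, 2016 + 6 days = Aug 7, 2016.
May 23, 2016 falls between when the adjuster is assigned (May 16, 2016) and when the site inspection is completed (Jun 13, 2016).

The adjuster is assigned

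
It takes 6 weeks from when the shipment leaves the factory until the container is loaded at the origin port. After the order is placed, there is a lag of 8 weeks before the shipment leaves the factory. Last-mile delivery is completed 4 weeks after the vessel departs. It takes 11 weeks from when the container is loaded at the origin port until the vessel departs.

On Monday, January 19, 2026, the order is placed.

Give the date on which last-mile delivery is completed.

Monday, August 10, 2026

The order is placed: Jan 19, 2026.
The shipment leaves the factory: Jan 19, 2026 + 8 weeks = Mar 16, 2026.
The container is loaded at the origin port: Mar 16, 2026 + 6 weeks = Apr 27, 2026.
The vessel departs: Apr 27, 2026 + 11 weeks = Jul 13, 2026.
Last-mile delivery is completed: Jul 13, 2026 + 4 weeks = Aug 10, 2026.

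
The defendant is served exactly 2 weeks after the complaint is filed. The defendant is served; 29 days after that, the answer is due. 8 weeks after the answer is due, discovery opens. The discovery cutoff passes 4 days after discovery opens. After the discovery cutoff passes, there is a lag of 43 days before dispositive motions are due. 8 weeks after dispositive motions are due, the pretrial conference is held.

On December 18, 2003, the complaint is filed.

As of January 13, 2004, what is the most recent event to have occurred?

The complaint is filed: Dec 18, 2003.
The defendant is served: Dec 18, 2003 + 2 weeks = Jan 1, 2004.
The answer is due: Jan 1, 2004 + 29 days = Jan 30, 2004.
Discovery opens: Jan 30, 2004 + 8 weeks = Mar 26, 2004.
The discovery cutoff passes: Mar 26, 2004 + 4 days = Mar 30, 2004.
Dispositive motions are due: Mar 30, 2004 + 43 days = May 12, 2004.
The pretrial conference is held: May 12, 2004 + 8 weeks = Jul 7, 2004.
Jan 13, 2004 falls between when the defendant is served (Jan 1, 2004) and when the answer is due (Jan 30, 2004).

The defendant is served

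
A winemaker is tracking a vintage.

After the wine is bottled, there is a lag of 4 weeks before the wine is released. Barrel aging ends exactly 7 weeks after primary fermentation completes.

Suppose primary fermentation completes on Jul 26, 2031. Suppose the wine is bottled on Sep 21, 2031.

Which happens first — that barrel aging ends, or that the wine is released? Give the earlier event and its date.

Primary fermentation completes: Jul 26, 2031.
Barrel aging ends: Jul 26, 2031 + 7 weeks = Sep 13, 2031.
The wine is bottled: Sep 21, 2031.
The wine is released: Sep 21, 2031 + 4 weeks = Oct 19, 2031.
Comparing: barrel aging ends on Sep 13, 2031 vs the wine is released on Oct 19, 2031. Earlier: barrel aging ends.

Barrel aging ends — Sep 13, 2031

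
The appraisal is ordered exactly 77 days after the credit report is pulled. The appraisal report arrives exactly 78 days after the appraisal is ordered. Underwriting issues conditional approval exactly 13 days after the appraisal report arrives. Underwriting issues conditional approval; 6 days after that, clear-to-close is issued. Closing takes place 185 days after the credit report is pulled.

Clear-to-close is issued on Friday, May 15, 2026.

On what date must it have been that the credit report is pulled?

Saturday, November 22, 2025

Clear-to-close is issued: May 15, 2026.
Underwriting issues conditional approval: May 15, 2026 − 6 days = May 9, 2026.
The appraisal report arrives: May 9, 2026 − 13 days = Apr 26, 2026.
The appraisal is ordered: Apr 26, 2026 − 78 days = Feb 7, 2026.
The credit report is pulled: Feb 7, 2026 − 77 days = Nov 22, 2025.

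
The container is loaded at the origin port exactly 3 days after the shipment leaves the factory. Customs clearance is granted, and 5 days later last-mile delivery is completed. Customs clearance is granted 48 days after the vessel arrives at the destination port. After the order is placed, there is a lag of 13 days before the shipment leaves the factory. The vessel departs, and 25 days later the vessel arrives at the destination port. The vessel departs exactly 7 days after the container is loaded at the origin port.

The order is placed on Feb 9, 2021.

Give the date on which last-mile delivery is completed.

The order is placed: Feb 9, 2021.
The shipment leaves the factory: Feb 9, 2021 + 13 days = Feb 22, 2021.
The container is loaded at the origin port: Feb 22, 2021 + 3 days = Feb 25, 2021.
The vessel departs: Feb 25, 2021 + 7 days = Mar 4, 2021.
The vessel arrives at the destination port: Mar 4, 2021 + 25 days = Mar 29, 2021.
Customs clearance is granted: Mar 29, 2021 + 48 days = May 16, 2021.
Last-mile delivery is completed: May 16, 2021 + 5 days = May 21, 2021.

May 21, 2021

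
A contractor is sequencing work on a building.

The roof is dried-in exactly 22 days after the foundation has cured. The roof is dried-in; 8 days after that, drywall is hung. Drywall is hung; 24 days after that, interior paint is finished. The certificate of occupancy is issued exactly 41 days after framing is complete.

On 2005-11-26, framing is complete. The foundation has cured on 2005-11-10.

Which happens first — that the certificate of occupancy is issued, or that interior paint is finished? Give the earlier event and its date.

Framing is complete: Nov 26, 2005.
The certificate of occupancy is issued: Nov 26, 2005 + 41 days = Jan 6, 2006.
The foundation has cured: Nov 10, 2005.
The roof is dried-in: Nov 10, 2005 + 22 days = Dec 2, 2005.
Drywall is hung: Dec 2, 2005 + 8 days = Dec 10, 2005.
Interior paint is finished: Dec 10, 2005 + 24 days = Jan 3, 2006.
Comparing: the certificate of occupancy is issued on Jan 6, 2006 vs interior paint is finished on Jan 3, 2006. Earlier: interior paint is finished.

Interior paint is finished — 2006-01-03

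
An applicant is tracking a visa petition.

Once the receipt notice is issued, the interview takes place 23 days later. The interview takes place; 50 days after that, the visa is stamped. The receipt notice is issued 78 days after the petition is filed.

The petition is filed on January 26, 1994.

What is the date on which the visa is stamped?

The petition is filed: Jan 26, 1994.
The receipt notice is issued: Jan 26, 1994 + 78 days = Apr 14, 1994.
The interview takes place: Apr 14, 1994 + 23 days = May 7, 1994.
The visa is stamped: May 7, 1994 + 50 days = Jun 26, 1994.

June 26, 1994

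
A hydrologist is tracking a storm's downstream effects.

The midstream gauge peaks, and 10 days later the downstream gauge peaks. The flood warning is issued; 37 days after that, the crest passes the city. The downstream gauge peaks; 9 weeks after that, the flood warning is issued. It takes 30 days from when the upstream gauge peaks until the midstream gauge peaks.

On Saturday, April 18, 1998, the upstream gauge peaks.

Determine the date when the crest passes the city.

Saturday, September 5, 1998

The upstream gauge peaks: Apr 18, 1998.
The midstream gauge peaks: Apr 18, 1998 + 30 days = May 18, 1998.
The downstream gauge peaks: May 18, 1998 + 10 days = May 28, 1998.
The flood warning is issued: May 28, 1998 + 9 weeks = Jul 30, 1998.
The crest passes the city: Jul 30, 1998 + 37 days = Sep 5, 1998.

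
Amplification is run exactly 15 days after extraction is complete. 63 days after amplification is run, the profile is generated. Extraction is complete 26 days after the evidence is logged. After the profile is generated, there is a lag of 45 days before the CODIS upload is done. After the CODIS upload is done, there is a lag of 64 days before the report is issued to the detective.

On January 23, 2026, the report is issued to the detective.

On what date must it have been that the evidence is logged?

The report is issued to the detective: Jan 23, 2026.
The CODIS upload is done: Jan 23, 2026 − 64 days = Nov 20, 2025.
The profile is generated: Nov 20, 2025 − 45 days = Oct 6, 2025.
Amplification is run: Oct 6, 2025 − 63 days = Aug 4, 2025.
Extraction is complete: Aug 4, 2025 − 15 days = Jul 20, 2025.
The evidence is logged: Jul 20, 2025 − 26 days = Jun 24, 2025.

June 24, 2025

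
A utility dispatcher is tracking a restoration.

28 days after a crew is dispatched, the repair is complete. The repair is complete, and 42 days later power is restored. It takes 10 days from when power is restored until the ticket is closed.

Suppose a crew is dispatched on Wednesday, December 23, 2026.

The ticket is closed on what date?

Saturday, March 13, 2027

A crew is dispatched: Dec 23, 2026.
The repair is complete: Dec 23, 2026 + 28 days = Jan 20, 2027.
Power is restored: Jan 20, 2027 + 42 days = Mar 3, 2027.
The ticket is closed: Mar 3, 2027 + 10 days = Mar 13, 2027.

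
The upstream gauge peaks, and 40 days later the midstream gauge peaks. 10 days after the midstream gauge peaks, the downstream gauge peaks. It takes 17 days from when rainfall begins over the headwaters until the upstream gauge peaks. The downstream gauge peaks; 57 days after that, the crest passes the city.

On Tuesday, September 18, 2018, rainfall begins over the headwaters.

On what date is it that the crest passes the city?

Rainfall begins over the headwaters: Sep 18, 2018.
The upstream gauge peaks: Sep 18, 2018 + 17 days = Oct 5, 2018.
The midstream gauge peaks: Oct 5, 2018 + 40 days = Nov 14, 2018.
The downstream gauge peaks: Nov 14, 2018 + 10 days = Nov 24, 2018.
The crest passes the city: Nov 24, 2018 + 57 days = Jan 20, 2019.

Sunday, January 20, 2019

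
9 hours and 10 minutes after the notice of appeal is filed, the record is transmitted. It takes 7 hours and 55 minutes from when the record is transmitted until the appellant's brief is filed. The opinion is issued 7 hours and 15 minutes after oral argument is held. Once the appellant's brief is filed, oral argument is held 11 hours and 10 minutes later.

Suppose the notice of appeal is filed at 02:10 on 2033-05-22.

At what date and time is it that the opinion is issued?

The notice of appeal is filed: 02:10 May 22, 2033.
The record is transmitted: 02:10 May 22, 2033 + 9h10m = 11:20 May 22, 2033.
The appellant's brief is filed: 11:20 May 22, 2033 + 7h55m = 19:15 May 22, 2033.
Oral argument is held: 19:15 May 22, 2033 + 11h10m = 06:25 May 23, 2033.
The opinion is issued: 06:25 May 23, 2033 + 7h15m = 13:40 May 23, 2033.

13:40 on 2033-05-23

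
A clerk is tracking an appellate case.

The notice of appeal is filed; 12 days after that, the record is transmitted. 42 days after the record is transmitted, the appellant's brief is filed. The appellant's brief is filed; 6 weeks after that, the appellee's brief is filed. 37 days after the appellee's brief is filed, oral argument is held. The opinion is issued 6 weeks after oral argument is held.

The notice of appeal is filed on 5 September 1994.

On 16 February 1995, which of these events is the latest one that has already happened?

Oral argument is held

The notice of appeal is filed: Sep 5, 1994.
The record is transmitted: Sep 5, 1994 + 12 days = Sep 17, 1994.
The appellant's brief is filed: Sep 17, 1994 + 42 days = Oct 29, 1994.
The appellee's brief is filed: Oct 29, 1994 + 6 weeks = Dec 10, 1994.
Oral argument is held: Dec 10, 1994 + 37 days = Jan 16, 1995.
The opinion is issued: Jan 16, 1995 + 6 weeks = Feb 27, 1995.
Feb 16, 1995 falls between when oral argument is held (Jan 16, 1995) and when the opinion is issued (Feb 27, 1995).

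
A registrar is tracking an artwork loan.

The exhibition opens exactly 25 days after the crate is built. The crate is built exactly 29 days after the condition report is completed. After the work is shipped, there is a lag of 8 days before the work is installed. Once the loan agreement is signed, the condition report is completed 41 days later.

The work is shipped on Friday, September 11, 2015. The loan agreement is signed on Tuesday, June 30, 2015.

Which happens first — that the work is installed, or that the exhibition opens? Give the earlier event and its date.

The work is installed — Saturday, September 19, 2015

The work is shipped: Sep 11, 2015.
The work is installed: Sep 11, 2015 + 8 days = Sep 19, 2015.
The loan agreement is signed: Jun 30, 2015.
The condition report is completed: Jun 30, 2015 + 41 days = Aug 10, 2015.
The crate is built: Aug 10, 2015 + 29 days = Sep 8, 2015.
The exhibition opens: Sep 8, 2015 + 25 days = Oct 3, 2015.
Comparing: the work is installed on Sep 19, 2015 vs the exhibition opens on Oct 3, 2015. Earlier: the work is installed.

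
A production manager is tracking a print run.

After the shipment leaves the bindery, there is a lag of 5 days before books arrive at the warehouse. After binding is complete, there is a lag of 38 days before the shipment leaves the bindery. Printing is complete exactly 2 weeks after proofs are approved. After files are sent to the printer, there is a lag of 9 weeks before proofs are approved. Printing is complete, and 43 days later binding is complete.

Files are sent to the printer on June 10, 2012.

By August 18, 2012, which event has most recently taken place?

Files are sent to the printer: Jun 10, 2012.
Proofs are approved: Jun 10, 2012 + 9 weeks = Aug 12, 2012.
Printing is complete: Aug 12, 2012 + 2 weeks = Aug 26, 2012.
Binding is complete: Aug 26, 2012 + 43 days = Oct 8, 2012.
The shipment leaves the bindery: Oct 8, 2012 + 38 days = Nov 15, 2012.
Books arrive at the warehouse: Nov 15, 2012 + 5 days = Nov 20, 2012.
Aug 18, 2012 falls between when proofs are approved (Aug 12, 2012) and when printing is complete (Aug 26, 2012).

Proofs are approved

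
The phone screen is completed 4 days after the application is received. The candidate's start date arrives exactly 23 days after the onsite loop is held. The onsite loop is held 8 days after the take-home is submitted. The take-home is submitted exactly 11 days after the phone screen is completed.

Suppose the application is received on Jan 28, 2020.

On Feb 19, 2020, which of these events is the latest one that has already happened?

The take-home is submitted

The application is received: Jan 28, 2020.
The phone screen is completed: Jan 28, 2020 + 4 days = Feb 1, 2020.
The take-home is submitted: Feb 1, 2020 + 11 days = Feb 12, 2020.
The onsite loop is held: Feb 12, 2020 + 8 days = Feb 20, 2020.
The candidate's start date arrives: Feb 20, 2020 + 23 days = Mar 14, 2020.
Feb 19, 2020 falls between when the take-home is submitted (Feb 12, 2020) and when the onsite loop is held (Feb 20, 2020).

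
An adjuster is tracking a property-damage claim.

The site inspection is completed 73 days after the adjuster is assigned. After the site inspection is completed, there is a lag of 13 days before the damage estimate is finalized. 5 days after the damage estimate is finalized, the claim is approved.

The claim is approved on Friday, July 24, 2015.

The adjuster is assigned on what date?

Friday, April 24, 2015

The claim is approved: Jul 24, 2015.
The damage estimate is finalized: Jul 24, 2015 − 5 days = Jul 19, 2015.
The site inspection is completed: Jul 19, 2015 − 13 days = Jul 6, 2015.
The adjuster is assigned: Jul 6, 2015 − 73 days = Apr 24, 2015.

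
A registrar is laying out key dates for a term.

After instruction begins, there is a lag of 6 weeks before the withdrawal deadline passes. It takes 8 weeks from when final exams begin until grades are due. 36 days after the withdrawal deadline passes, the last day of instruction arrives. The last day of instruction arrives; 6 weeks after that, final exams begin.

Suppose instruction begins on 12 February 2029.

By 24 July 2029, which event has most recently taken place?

Final exams begin

Instruction begins: Feb 12, 2029.
The withdrawal deadline passes: Feb 12, 2029 + 6 weeks = Mar 26, 2029.
The last day of instruction arrives: Mar 26, 2029 + 36 days = May 1, 2029.
Final exams begin: May 1, 2029 + 6 weeks = Jun 12, 2029.
Grades are due: Jun 12, 2029 + 8 weeks = Aug 7, 2029.
Jul 24, 2029 falls between when final exams begin (Jun 12, 2029) and when grades are due (Aug 7, 2029).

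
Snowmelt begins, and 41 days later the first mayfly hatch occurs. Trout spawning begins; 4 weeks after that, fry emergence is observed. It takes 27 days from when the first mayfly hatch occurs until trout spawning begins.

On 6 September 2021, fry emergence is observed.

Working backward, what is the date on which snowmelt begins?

2 June 2021

Fry emergence is observed: Sep 6, 2021.
Trout spawning begins: Sep 6, 2021 − 4 weeks = Aug 9, 2021.
The first mayfly hatch occurs: Aug 9, 2021 − 27 days = Jul 13, 2021.
Snowmelt begins: Jul 13, 2021 − 41 days = Jun 2, 2021.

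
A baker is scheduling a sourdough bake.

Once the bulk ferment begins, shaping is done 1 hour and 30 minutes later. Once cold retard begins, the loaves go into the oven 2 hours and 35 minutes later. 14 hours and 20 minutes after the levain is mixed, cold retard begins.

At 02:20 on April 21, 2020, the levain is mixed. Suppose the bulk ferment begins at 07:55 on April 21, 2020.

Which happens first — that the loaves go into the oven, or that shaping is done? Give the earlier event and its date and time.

Shaping is done — 09:25 on April 21, 2020

The levain is mixed: 02:20 Apr 21, 2020.
Cold retard begins: 02:20 Apr 21, 2020 + 14h20m = 16:40 Apr 21, 2020.
The loaves go into the oven: 16:40 Apr 21, 2020 + 2h35m = 19:15 Apr 21, 2020.
The bulk ferment begins: 07:55 Apr 21, 2020.
Shaping is done: 07:55 Apr 21, 2020 + 1h30m = 09:25 Apr 21, 2020.
Comparing: the loaves go into the oven at 19:15 Apr 21, 2020 vs shaping is done at 09:25 Apr 21, 2020. Earlier: shaping is done.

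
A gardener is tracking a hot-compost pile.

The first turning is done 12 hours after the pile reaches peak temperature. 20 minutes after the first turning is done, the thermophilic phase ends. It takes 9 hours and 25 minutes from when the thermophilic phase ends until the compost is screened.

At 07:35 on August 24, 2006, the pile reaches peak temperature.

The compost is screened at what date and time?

The pile reaches peak temperature: 07:35 Aug 24, 2006.
The first turning is done: 07:35 Aug 24, 2006 + 12h = 19:35 Aug 24, 2006.
The thermophilic phase ends: 19:35 Aug 24, 2006 + 20m = 19:55 Aug 24, 2006.
The compost is screened: 19:55 Aug 24, 2006 + 9h25m = 05:20 Aug 25, 2006.

05:20 on August 25, 2006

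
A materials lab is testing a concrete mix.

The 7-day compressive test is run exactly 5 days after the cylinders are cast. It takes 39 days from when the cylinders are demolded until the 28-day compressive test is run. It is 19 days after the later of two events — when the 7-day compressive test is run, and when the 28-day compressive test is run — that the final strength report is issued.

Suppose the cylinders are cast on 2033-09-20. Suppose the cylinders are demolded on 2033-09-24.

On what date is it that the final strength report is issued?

The cylinders are cast: Sep 20, 2033.
The 7-day compressive test is run: Sep 20, 2033 + 5 days = Sep 25, 2033.
The cylinders are demolded: Sep 24, 2033.
The 28-day compressive test is run: Sep 24, 2033 + 39 days = Nov 2, 2033.
Both prerequisites met — the 7-day compressive test is run (Sep 25, 2033), the 28-day compressive test is run (Nov 2, 2033); the later is Nov 2, 2033.
The final strength report is issued: Nov 2, 2033 + 19 days = Nov 21, 2033.

2033-11-21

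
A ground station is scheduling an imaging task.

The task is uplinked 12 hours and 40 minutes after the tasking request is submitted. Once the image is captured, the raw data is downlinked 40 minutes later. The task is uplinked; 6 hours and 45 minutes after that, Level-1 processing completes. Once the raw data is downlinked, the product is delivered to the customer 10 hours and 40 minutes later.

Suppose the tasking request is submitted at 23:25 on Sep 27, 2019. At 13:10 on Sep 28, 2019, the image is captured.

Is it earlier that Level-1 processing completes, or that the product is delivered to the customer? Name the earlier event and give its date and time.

Level-1 processing completes — 18:50 on Sep 28, 2019

The tasking request is submitted: 23:25 Sep 27, 2019.
The task is uplinked: 23:25 Sep 27, 2019 + 12h40m = 12:05 Sep 28, 2019.
Level-1 processing completes: 12:05 Sep 28, 2019 + 6h45m = 18:50 Sep 28, 2019.
The image is captured: 13:10 Sep 28, 2019.
The raw data is downlinked: 13:10 Sep 28, 2019 + 40m = 13:50 Sep 28, 2019.
The product is delivered to the customer: 13:50 Sep 28, 2019 + 10h40m = 00:30 Sep 29, 2019.
Comparing: Level-1 processing completes at 18:50 Sep 28, 2019 vs the product is delivered to the customer at 00:30 Sep 29, 2019. Earlier: Level-1 processing completes.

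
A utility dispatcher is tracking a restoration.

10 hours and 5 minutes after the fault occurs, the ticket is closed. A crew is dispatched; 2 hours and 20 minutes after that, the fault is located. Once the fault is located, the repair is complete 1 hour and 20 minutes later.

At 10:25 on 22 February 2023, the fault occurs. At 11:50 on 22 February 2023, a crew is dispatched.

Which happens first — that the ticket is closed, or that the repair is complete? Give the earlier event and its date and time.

The repair is complete — 15:30 on 22 February 2023

The fault occurs: 10:25 Feb 22, 2023.
The ticket is closed: 10:25 Feb 22, 2023 + 10h05m = 20:30 Feb 22, 2023.
A crew is dispatched: 11:50 Feb 22, 2023.
The fault is located: 11:50 Feb 22, 2023 + 2h20m = 14:10 Feb 22, 2023.
The repair is complete: 14:10 Feb 22, 2023 + 1h20m = 15:30 Feb 22, 2023.
Comparing: the ticket is closed at 20:30 Feb 22, 2023 vs the repair is complete at 15:30 Feb 22, 2023. Earlier: the repair is complete.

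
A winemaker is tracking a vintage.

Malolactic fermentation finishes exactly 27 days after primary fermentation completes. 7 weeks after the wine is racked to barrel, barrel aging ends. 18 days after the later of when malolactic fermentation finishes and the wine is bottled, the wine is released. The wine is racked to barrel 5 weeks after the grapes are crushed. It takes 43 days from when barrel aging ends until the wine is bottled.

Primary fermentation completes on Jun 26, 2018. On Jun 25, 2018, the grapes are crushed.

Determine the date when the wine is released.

Nov 17, 2018

Primary fermentation completes: Jun 26, 2018.
Malolactic fermentation finishes: Jun 26, 2018 + 27 days = Jul 23, 2018.
The grapes are crushed: Jun 25, 2018.
The wine is racked to barrel: Jun 25, 2018 + 5 weeks = Jul 30, 2018.
Barrel aging ends: Jul 30, 2018 + 7 weeks = Sep 17, 2018.
The wine is bottled: Sep 17, 2018 + 43 days = Oct 30, 2018.
Both prerequisites met — malolactic fermentation finishes (Jul 23, 2018), the wine is bottled (Oct 30, 2018); the later is Oct 30, 2018.
The wine is released: Oct 30, 2018 + 18 days = Nov 17, 2018.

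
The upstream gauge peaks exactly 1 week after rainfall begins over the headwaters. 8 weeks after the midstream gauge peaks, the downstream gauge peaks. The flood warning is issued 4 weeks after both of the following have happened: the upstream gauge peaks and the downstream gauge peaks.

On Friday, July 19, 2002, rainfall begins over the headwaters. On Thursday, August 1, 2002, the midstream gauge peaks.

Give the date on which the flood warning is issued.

Rainfall begins over the headwaters: Jul 19, 2002.
The upstream gauge peaks: Jul 19, 2002 + 1 week = Jul 26, 2002.
The midstream gauge peaks: Aug 1, 2002.
The downstream gauge peaks: Aug 1, 2002 + 8 weeks = Sep 26, 2002.
Both prerequisites met — the upstream gauge peaks (Jul 26, 2002), the downstream gauge peaks (Sep 26, 2002); the later is Sep 26, 2002.
The flood warning is issued: Sep 26, 2002 + 4 weeks = Oct 24, 2002.

Thursday, October 24, 2002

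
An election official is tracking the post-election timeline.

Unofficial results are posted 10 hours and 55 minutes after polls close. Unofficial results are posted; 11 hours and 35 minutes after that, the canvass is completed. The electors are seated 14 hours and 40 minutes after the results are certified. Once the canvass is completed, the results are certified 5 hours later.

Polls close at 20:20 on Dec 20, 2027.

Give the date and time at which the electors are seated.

Polls close: 20:20 Dec 20, 2027.
Unofficial results are posted: 20:20 Dec 20, 2027 + 10h55m = 07:15 Dec 21, 2027.
The canvass is completed: 07:15 Dec 21, 2027 + 11h35m = 18:50 Dec 21, 2027.
The results are certified: 18:50 Dec 21, 2027 + 5h = 23:50 Dec 21, 2027.
The electors are seated: 23:50 Dec 21, 2027 + 14h40m = 14:30 Dec 22, 2027.

14:30 on Dec 22, 2027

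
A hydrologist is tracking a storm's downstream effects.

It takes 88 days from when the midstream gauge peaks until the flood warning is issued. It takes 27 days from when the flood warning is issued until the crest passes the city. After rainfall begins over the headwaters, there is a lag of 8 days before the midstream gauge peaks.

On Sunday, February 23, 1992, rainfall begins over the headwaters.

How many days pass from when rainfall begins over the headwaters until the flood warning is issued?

Causal path: rainfall begins over the headwaters → the midstream gauge peaks → the flood warning is issued.
Total delay along the path: 8 + 88 = 96 days.

96 days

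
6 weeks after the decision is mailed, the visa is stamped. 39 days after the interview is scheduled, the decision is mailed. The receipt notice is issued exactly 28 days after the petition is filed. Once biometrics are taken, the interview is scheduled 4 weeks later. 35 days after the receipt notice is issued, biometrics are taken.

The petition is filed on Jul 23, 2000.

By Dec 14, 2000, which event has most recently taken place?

The decision is mailed

The petition is filed: Jul 23, 2000.
The receipt notice is issued: Jul 23, 2000 + 28 days = Aug 20, 2000.
Biometrics are taken: Aug 20, 2000 + 35 days = Sep 24, 2000.
The interview is scheduled: Sep 24, 2000 + 4 weeks = Oct 22, 2000.
The decision is mailed: Oct 22, 2000 + 39 days = Nov 30, 2000.
The visa is stamped: Nov 30, 2000 + 6 weeks = Jan 11, 2001.
Dec 14, 2000 falls between when the decision is mailed (Nov 30, 2000) and when the visa is stamped (Jan 11, 2001).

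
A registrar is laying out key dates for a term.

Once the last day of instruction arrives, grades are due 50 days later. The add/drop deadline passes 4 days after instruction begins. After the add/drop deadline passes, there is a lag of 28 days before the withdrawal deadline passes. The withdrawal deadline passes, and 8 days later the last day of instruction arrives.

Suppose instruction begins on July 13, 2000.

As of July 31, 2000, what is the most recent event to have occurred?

Instruction begins: Jul 13, 2000.
The add/drop deadline passes: Jul 13, 2000 + 4 days = Jul 17, 2000.
The withdrawal deadline passes: Jul 17, 2000 + 28 days = Aug 14, 2000.
The last day of instruction arrives: Aug 14, 2000 + 8 days = Aug 22, 2000.
Grades are due: Aug 22, 2000 + 50 days = Oct 11, 2000.
Jul 31, 2000 falls between when the add/drop deadline passes (Jul 17, 2000) and when the withdrawal deadline passes (Aug 14, 2000).

The add/drop deadline passes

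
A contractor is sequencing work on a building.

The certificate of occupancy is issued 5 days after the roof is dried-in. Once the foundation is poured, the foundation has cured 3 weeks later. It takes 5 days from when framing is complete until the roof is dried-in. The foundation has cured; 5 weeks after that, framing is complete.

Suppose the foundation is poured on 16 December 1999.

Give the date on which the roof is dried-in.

The foundation is poured: Dec 16, 1999.
The foundation has cured: Dec 16, 1999 + 3 weeks = Jan 6, 2000.
Framing is complete: Jan 6, 2000 + 5 weeks = Feb 10, 2000.
The roof is dried-in: Feb 10, 2000 + 5 days = Feb 15, 2000.

15 February 2000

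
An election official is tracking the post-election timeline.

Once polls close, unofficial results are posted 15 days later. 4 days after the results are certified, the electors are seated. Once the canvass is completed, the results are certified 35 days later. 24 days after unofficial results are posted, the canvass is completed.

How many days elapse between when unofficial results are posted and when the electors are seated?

63 days

Causal path: unofficial results are posted → the canvass is completed → the results are certified → the electors are seated.
Total delay along the path: 24 + 35 + 4 = 63 days.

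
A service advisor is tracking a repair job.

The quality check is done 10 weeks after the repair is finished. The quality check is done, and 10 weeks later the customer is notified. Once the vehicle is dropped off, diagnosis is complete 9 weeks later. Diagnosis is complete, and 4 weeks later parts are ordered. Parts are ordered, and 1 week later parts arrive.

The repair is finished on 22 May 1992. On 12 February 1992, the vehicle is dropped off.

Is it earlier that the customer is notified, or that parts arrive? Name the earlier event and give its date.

Parts arrive — 20 May 1992

The repair is finished: May 22, 1992.
The quality check is done: May 22, 1992 + 10 weeks = Jul 31, 1992.
The customer is notified: Jul 31, 1992 + 10 weeks = Oct 9, 1992.
The vehicle is dropped off: Feb 12, 1992.
Diagnosis is complete: Feb 12, 1992 + 9 weeks = Apr 15, 1992.
Parts are ordered: Apr 15, 1992 + 4 weeks = May 13, 1992.
Parts arrive: May 13, 1992 + 1 week = May 20, 1992.
Comparing: the customer is notified on Oct 9, 1992 vs parts arrive on May 20, 1992. Earlier: parts arrive.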